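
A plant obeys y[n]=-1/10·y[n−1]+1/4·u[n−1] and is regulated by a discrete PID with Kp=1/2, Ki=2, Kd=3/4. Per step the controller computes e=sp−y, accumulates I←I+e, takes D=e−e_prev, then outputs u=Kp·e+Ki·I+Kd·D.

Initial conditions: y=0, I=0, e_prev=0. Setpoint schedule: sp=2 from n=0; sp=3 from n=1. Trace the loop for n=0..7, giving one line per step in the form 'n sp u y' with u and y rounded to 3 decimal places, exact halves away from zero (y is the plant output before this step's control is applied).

0 2 6.500 0.000
1 3 6.969 1.625
2 3 10.335 1.580
3 3 10.392 2.426
4 3 12.404 2.355
5 3 11.983 2.865
6 3 13.142 2.709
7 3 12.614 3.015

(exact arithmetic carried between steps; '≈' marks a value shown rounded to 6 d.p. or computed from one; I and e_prev carry over from the previous line; the table rounds u and y to 3 d.p., halves away from zero)
n=0: y=0, sp=2, e=sp−y=2; I=2, D=e−e_prev=2; u=1/2·2+2·2+3/4·2=6.5; next y=-1/10·0+1/4·6.5=1.625
n=1: y=1.625, sp=3, e=sp−y=1.375; I=3.375, D=e−e_prev=-0.625; u=1/2·1.375+2·3.375+3/4·(-0.625)=6.96875; next y=-1/10·1.625+1/4·6.96875≈1.579688
n=2: y≈1.579688, sp=3, e=sp−y≈1.420313; I≈4.795313, D=e−e_prev≈0.045313; u=1/2·1.420313+2·4.795313+3/4·0.045313≈10.334766; next y=-1/10·1.579688+1/4·10.334766≈2.425723
n=3: y≈2.425723, sp=3, e=sp−y≈0.574277; I≈5.369590, D=e−e_prev≈-0.846035; u=1/2·0.574277+2·5.369590+3/4·(-0.846035)≈10.391792; next y=-1/10·2.425723+1/4·10.391792≈2.355376
n=4: y≈2.355376, sp=3, e=sp−y≈0.644624; I≈6.014214, D=e−e_prev≈0.070347; u=1/2·0.644624+2·6.014214+3/4·0.070347≈12.403501; next y=-1/10·2.355376+1/4·12.403501≈2.865338
n=5: y≈2.865338, sp=3, e=sp−y≈0.134662; I≈6.148877, D=e−e_prev≈-0.509962; u=1/2·0.134662+2·6.148877+3/4·(-0.509962)≈11.982613; next y=-1/10·2.865338+1/4·11.982613≈2.709119
n=6: y≈2.709119, sp=3, e=sp−y≈0.290881; I≈6.439757, D=e−e_prev≈0.156218; u=1/2·0.290881+2·6.439757+3/4·0.156218≈13.142118; next y=-1/10·2.709119+1/4·13.142118≈3.014618
n=7: y≈3.014618, sp=3, e=sp−y≈-0.014618; I≈6.425140, D=e−e_prev≈-0.305498; u=1/2·(-0.014618)+2·6.425140+3/4·(-0.305498)≈12.613847; next y=-1/10·3.014618+1/4·12.613847≈2.852000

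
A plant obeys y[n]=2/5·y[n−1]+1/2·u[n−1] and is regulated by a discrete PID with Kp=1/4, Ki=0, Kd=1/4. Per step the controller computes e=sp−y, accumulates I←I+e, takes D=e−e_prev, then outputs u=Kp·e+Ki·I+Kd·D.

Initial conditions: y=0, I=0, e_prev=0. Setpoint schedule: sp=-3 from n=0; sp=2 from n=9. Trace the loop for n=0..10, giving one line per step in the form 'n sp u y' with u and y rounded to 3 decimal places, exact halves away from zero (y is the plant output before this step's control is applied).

0 -3 -1.500 0.000
1 -3 -0.375 -0.750
2 -3 -0.694 -0.488
3 -3 -0.601 -0.542
4 -3 -0.627 -0.517
5 -3 -0.619 -0.520
6 -3 -0.621 -0.518
7 -3 -0.621 -0.518
8 -3 -0.621 -0.517
9 2 1.879 -0.517
10 2 0.004 0.733

(exact arithmetic carried between steps; '≈' marks a value shown rounded to 6 d.p. or computed from one; I and e_prev carry over from the previous line; the table rounds u and y to 3 d.p., halves away from zero)
n=0: y=0, sp=-3, e=sp−y=-3; I=-3, D=e−e_prev=-3; u=1/4·(-3)+0·(-3)+1/4·(-3)=-1.5; next y=2/5·0+1/2·(-1.5)=-0.75
n=1: y=-0.75, sp=-3, e=sp−y=-2.25; I=-5.25, D=e−e_prev=0.75; u=1/4·(-2.25)+0·(-5.25)+1/4·0.75=-0.375; next y=2/5·(-0.75)+1/2·(-0.375)=-0.4875
n=2: y=-0.4875, sp=-3, e=sp−y=-2.5125; I=-7.7625, D=e−e_prev=-0.2625; u=1/4·(-2.5125)+0·(-7.7625)+1/4·(-0.2625)=-0.69375; next y=2/5·(-0.4875)+1/2·(-0.69375)=-0.541875
n=3: y=-0.541875, sp=-3, e=sp−y=-2.458125; I=-10.220625, D=e−e_prev=0.054375; u=1/4·(-2.458125)+0·(-10.220625)+1/4·0.054375≈-0.600938; next y=2/5·(-0.541875)+1/2·(-0.600938)≈-0.517219
n=4: y≈-0.517219, sp=-3, e=sp−y≈-2.482781; I≈-12.703406, D=e−e_prev≈-0.024656; u=1/4·(-2.482781)+0·(-12.703406)+1/4·(-0.024656)≈-0.626859; next y=2/5·(-0.517219)+1/2·(-0.626859)≈-0.520317
n=5: y≈-0.520317, sp=-3, e=sp−y≈-2.479683; I≈-15.183089, D=e−e_prev≈0.003098; u=1/4·(-2.479683)+0·(-15.183089)+1/4·0.003098≈-0.619146; next y=2/5·(-0.520317)+1/2·(-0.619146)≈-0.517700
n=6: y≈-0.517700, sp=-3, e=sp−y≈-2.482300; I≈-17.665389, D=e−e_prev≈-0.002617; u=1/4·(-2.482300)+0·(-17.665389)+1/4·(-0.002617)≈-0.621229; next y=2/5·(-0.517700)+1/2·(-0.621229)≈-0.517695
n=7: y≈-0.517695, sp=-3, e=sp−y≈-2.482305; I≈-20.147695, D=e−e_prev≈-0.000005; u=1/4·(-2.482305)+0·(-20.147695)+1/4·(-0.000005)≈-0.620578; next y=2/5·(-0.517695)+1/2·(-0.620578)≈-0.517367
n=8: y≈-0.517367, sp=-3, e=sp−y≈-2.482633; I≈-22.630328, D=e−e_prev≈-0.000328; u=1/4·(-2.482633)+0·(-22.630328)+1/4·(-0.000328)≈-0.620740; next y=2/5·(-0.517367)+1/2·(-0.620740)≈-0.517317
n=9: y≈-0.517317, sp=2, e=sp−y≈2.517317; I≈-20.113011, D=e−e_prev≈4.999950; u=1/4·2.517317+0·(-20.113011)+1/4·4.999950≈1.879317; next y=2/5·(-0.517317)+1/2·1.879317≈0.732732
n=10: y≈0.732732, sp=2, e=sp−y≈1.267268; I≈-18.845743, D=e−e_prev≈-1.250048; u=1/4·1.267268+0·(-18.845743)+1/4·(-1.250048)≈0.004305; next y=2/5·0.732732+1/2·0.004305≈0.295245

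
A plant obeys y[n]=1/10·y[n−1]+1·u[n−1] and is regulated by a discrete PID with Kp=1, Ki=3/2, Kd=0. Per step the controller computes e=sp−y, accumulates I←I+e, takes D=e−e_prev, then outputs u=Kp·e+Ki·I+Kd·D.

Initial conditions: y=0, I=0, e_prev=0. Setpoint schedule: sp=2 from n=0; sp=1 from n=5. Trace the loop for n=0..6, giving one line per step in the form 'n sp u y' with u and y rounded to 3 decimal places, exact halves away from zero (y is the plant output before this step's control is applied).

(exact arithmetic carried between steps; '≈' marks a value shown rounded to 6 d.p. or computed from one; I and e_prev carry over from the previous line; the table rounds u and y to 3 d.p., halves away from zero)
n=0: y=0, sp=2, e=sp−y=2; I=2, D=e−e_prev=2; u=1·2+3/2·2+0·2=5; next y=1/10·0+1·5=5
n=1: y=5, sp=2, e=sp−y=-3; I=-1, D=e−e_prev=-5; u=1·(-3)+3/2·(-1)+0·(-5)=-4.5; next y=1/10·5+1·(-4.5)=-4
n=2: y=-4, sp=2, e=sp−y=6; I=5, D=e−e_prev=9; u=1·6+3/2·5+0·9=13.5; next y=1/10·(-4)+1·13.5=13.1
n=3: y=13.1, sp=2, e=sp−y=-11.1; I=-6.1, D=e−e_prev=-17.1; u=1·(-11.1)+3/2·(-6.1)+0·(-17.1)=-20.25; next y=1/10·13.1+1·(-20.25)=-18.94
n=4: y=-18.94, sp=2, e=sp−y=20.94; I=14.84, D=e−e_prev=32.04; u=1·20.94+3/2·14.84+0·32.04=43.2; next y=1/10·(-18.94)+1·43.2=41.306
n=5: y=41.306, sp=1, e=sp−y=-40.306; I=-25.466, D=e−e_prev=-61.246; u=1·(-40.306)+3/2·(-25.466)+0·(-61.246)=-78.505; next y=1/10·41.306+1·(-78.505)=-74.3744
n=6: y=-74.3744, sp=1, e=sp−y=75.3744; I=49.9084, D=e−e_prev=115.6804; u=1·75.3744+3/2·49.9084+0·115.6804=150.237; next y=1/10·(-74.3744)+1·150.237=142.79956

0 2 5.000 0.000
1 2 -4.500 5.000
2 2 13.500 -4.000
3 2 -20.250 13.100
4 2 43.200 -18.940
5 1 -78.505 41.306
6 1 150.237 -74.374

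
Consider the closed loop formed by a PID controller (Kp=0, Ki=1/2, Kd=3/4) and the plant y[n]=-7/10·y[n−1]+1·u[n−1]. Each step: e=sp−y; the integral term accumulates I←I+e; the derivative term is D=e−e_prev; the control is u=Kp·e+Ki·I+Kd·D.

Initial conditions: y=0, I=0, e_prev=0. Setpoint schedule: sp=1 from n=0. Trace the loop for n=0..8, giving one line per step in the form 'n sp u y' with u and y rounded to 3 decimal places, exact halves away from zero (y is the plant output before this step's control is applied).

0 1 1.250 0.000
1 1 -0.563 1.250
2 1 3.609 -1.438
3 1 -4.754 4.616
4 1 13.729 -7.985
5 1 -25.358 19.318
6 1 58.709 -38.881
7 1 -121.007 85.925
8 1 263.984 -181.155

(exact arithmetic carried between steps; '≈' marks a value shown rounded to 6 d.p. or computed from one; I and e_prev carry over from the previous line; the table rounds u and y to 3 d.p., halves away from zero)
n=0: y=0, sp=1, e=sp−y=1; I=1, D=e−e_prev=1; u=0·1+1/2·1+3/4·1=1.25; next y=-7/10·0+1·1.25=1.25
n=1: y=1.25, sp=1, e=sp−y=-0.25; I=0.75, D=e−e_prev=-1.25; u=0·(-0.25)+1/2·0.75+3/4·(-1.25)=-0.5625; next y=-7/10·1.25+1·(-0.5625)=-1.4375
n=2: y=-1.4375, sp=1, e=sp−y=2.4375; I=3.1875, D=e−e_prev=2.6875; u=0·2.4375+1/2·3.1875+3/4·2.6875=3.609375; next y=-7/10·(-1.4375)+1·3.609375=4.615625
n=3: y=4.615625, sp=1, e=sp−y=-3.615625; I=-0.428125, D=e−e_prev=-6.053125; u=0·(-3.615625)+1/2·(-0.428125)+3/4·(-6.053125)≈-4.753906; next y=-7/10·4.615625+1·(-4.753906)≈-7.984844
n=4: y≈-7.984844, sp=1, e=sp−y≈8.984844; I≈8.556719, D=e−e_prev≈12.600469; u=0·8.984844+1/2·8.556719+3/4·12.600469≈13.728711; next y=-7/10·(-7.984844)+1·13.728711≈19.318102
n=5: y≈19.318102, sp=1, e=sp−y≈-18.318102; I≈-9.761383, D=e−e_prev≈-27.302945; u=0·(-18.318102)+1/2·(-9.761383)+3/4·(-27.302945)≈-25.357900; next y=-7/10·19.318102+1·(-25.357900)≈-38.880571
n=6: y≈-38.880571, sp=1, e=sp−y≈39.880571; I≈30.119189, D=e−e_prev≈58.198673; u=0·39.880571+1/2·30.119189+3/4·58.198673≈58.708599; next y=-7/10·(-38.880571)+1·58.708599≈85.924999
n=7: y≈85.924999, sp=1, e=sp−y≈-84.924999; I≈-54.805810, D=e−e_prev≈-124.805571; u=0·(-84.924999)+1/2·(-54.805810)+3/4·(-124.805571)≈-121.007083; next y=-7/10·85.924999+1·(-121.007083)≈-181.154583
n=8: y≈-181.154583, sp=1, e=sp−y≈182.154583; I≈127.348772, D=e−e_prev≈267.079582; u=0·182.154583+1/2·127.348772+3/4·267.079582≈263.984072; next y=-7/10·(-181.154583)+1·263.984072≈390.792280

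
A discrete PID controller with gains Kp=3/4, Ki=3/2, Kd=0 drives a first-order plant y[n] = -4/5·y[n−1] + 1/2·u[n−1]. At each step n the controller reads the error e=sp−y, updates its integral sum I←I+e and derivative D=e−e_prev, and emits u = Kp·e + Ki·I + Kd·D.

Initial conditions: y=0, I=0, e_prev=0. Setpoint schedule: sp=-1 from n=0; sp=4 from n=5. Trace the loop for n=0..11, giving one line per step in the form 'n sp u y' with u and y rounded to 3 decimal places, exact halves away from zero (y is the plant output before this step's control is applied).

0 -1 -2.250 0.000
1 -1 -1.219 -1.125
2 -1 -4.216 0.291
3 -1 -0.232 -2.341
4 -1 -7.440 1.757
5 4 15.159 -5.125
6 4 -8.964 11.680
7 4 36.904 -13.826
8 4 -33.869 29.513
9 4 85.492 -40.545
10 4 -108.076 75.182
11 4 211.223 -114.183

(exact arithmetic carried between steps; '≈' marks a value shown rounded to 6 d.p. or computed from one; I and e_prev carry over from the previous line; the table rounds u and y to 3 d.p., halves away from zero)
n=0: y=0, sp=-1, e=sp−y=-1; I=-1, D=e−e_prev=-1; u=3/4·(-1)+3/2·(-1)+0·(-1)=-2.25; next y=-4/5·0+1/2·(-2.25)=-1.125
n=1: y=-1.125, sp=-1, e=sp−y=0.125; I=-0.875, D=e−e_prev=1.125; u=3/4·0.125+3/2·(-0.875)+0·1.125=-1.21875; next y=-4/5·(-1.125)+1/2·(-1.21875)=0.290625
n=2: y=0.290625, sp=-1, e=sp−y=-1.290625; I=-2.165625, D=e−e_prev=-1.415625; u=3/4·(-1.290625)+3/2·(-2.165625)+0·(-1.415625)≈-4.216406; next y=-4/5·0.290625+1/2·(-4.216406)≈-2.340703
n=3: y≈-2.340703, sp=-1, e=sp−y≈1.340703; I≈-0.824922, D=e−e_prev≈2.631328; u=3/4·1.340703+3/2·(-0.824922)+0·2.631328≈-0.231855; next y=-4/5·(-2.340703)+1/2·(-0.231855)≈1.756635
n=4: y≈1.756635, sp=-1, e=sp−y≈-2.756635; I≈-3.581557, D=e−e_prev≈-4.097338; u=3/4·(-2.756635)+3/2·(-3.581557)+0·(-4.097338)≈-7.439811; next y=-4/5·1.756635+1/2·(-7.439811)≈-5.125213
n=5: y≈-5.125213, sp=4, e=sp−y≈9.125213; I≈5.543657, D=e−e_prev≈11.881848; u=3/4·9.125213+3/2·5.543657+0·11.881848≈15.159395; next y=-4/5·(-5.125213)+1/2·15.159395≈11.679868
n=6: y≈11.679868, sp=4, e=sp−y≈-7.679868; I≈-2.136211, D=e−e_prev≈-16.805082; u=3/4·(-7.679868)+3/2·(-2.136211)+0·(-16.805082)≈-8.964218; next y=-4/5·11.679868+1/2·(-8.964218)≈-13.826004
n=7: y≈-13.826004, sp=4, e=sp−y≈17.826004; I≈15.689792, D=e−e_prev≈25.505872; u=3/4·17.826004+3/2·15.689792+0·25.505872≈36.904191; next y=-4/5·(-13.826004)+1/2·36.904191≈29.512899
n=8: y≈29.512899, sp=4, e=sp−y≈-25.512899; I≈-9.823106, D=e−e_prev≈-43.338902; u=3/4·(-25.512899)+3/2·(-9.823106)+0·(-43.338902)≈-33.869333; next y=-4/5·29.512899+1/2·(-33.869333)≈-40.544986
n=9: y≈-40.544986, sp=4, e=sp−y≈44.544986; I≈34.721879, D=e−e_prev≈70.057884; u=3/4·44.544986+3/2·34.721879+0·70.057884≈85.491558; next y=-4/5·(-40.544986)+1/2·85.491558≈75.181767
n=10: y≈75.181767, sp=4, e=sp−y≈-71.181767; I≈-36.459888, D=e−e_prev≈-115.726753; u=3/4·(-71.181767)+3/2·(-36.459888)+0·(-115.726753)≈-108.076158; next y=-4/5·75.181767+1/2·(-108.076158)≈-114.183493
n=11: y≈-114.183493, sp=4, e=sp−y≈118.183493; I≈81.723605, D=e−e_prev≈189.365260; u=3/4·118.183493+3/2·81.723605+0·189.365260≈211.223027; next y=-4/5·(-114.183493)+1/2·211.223027≈196.958308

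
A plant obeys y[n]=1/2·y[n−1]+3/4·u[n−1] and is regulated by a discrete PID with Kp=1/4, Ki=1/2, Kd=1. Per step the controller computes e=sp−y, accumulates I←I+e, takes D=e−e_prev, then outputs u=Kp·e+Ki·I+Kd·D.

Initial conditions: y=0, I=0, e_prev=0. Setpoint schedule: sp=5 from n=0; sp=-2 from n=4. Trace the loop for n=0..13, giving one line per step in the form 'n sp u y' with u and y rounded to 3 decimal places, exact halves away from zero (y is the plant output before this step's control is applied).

(exact arithmetic carried between steps; '≈' marks a value shown rounded to 6 d.p. or computed from one; I and e_prev carry over from the previous line; the table rounds u and y to 3 d.p., halves away from zero)
n=0: y=0, sp=5, e=sp−y=5; I=5, D=e−e_prev=5; u=1/4·5+1/2·5+1·5=8.75; next y=1/2·0+3/4·8.75=6.5625
n=1: y=6.5625, sp=5, e=sp−y=-1.5625; I=3.4375, D=e−e_prev=-6.5625; u=1/4·(-1.5625)+1/2·3.4375+1·(-6.5625)=-5.234375; next y=1/2·6.5625+3/4·(-5.234375)≈-0.644531
n=2: y≈-0.644531, sp=5, e=sp−y≈5.644531; I≈9.082031, D=e−e_prev≈7.207031; u=1/4·5.644531+1/2·9.082031+1·7.207031≈13.159180; next y=1/2·(-0.644531)+3/4·13.159180≈9.547119
n=3: y≈9.547119, sp=5, e=sp−y≈-4.547119; I≈4.534912, D=e−e_prev≈-10.191650; u=1/4·(-4.547119)+1/2·4.534912+1·(-10.191650)≈-9.060974; next y=1/2·9.547119+3/4·(-9.060974)≈-2.022171
n=4: y≈-2.022171, sp=-2, e=sp−y≈0.022171; I≈4.557083, D=e−e_prev≈4.569290; u=1/4·0.022171+1/2·4.557083+1·4.569290≈6.853374; next y=1/2·(-2.022171)+3/4·6.853374≈4.128945
n=5: y≈4.128945, sp=-2, e=sp−y≈-6.128945; I≈-1.571862, D=e−e_prev≈-6.151116; u=1/4·(-6.128945)+1/2·(-1.571862)+1·(-6.151116)≈-8.469284; next y=1/2·4.128945+3/4·(-8.469284)≈-4.287490
n=6: y≈-4.287490, sp=-2, e=sp−y≈2.287490; I≈0.715628, D=e−e_prev≈8.416436; u=1/4·2.287490+1/2·0.715628+1·8.416436≈9.346122; next y=1/2·(-4.287490)+3/4·9.346122≈4.865846
n=7: y≈4.865846, sp=-2, e=sp−y≈-6.865846; I≈-6.150218, D=e−e_prev≈-9.153337; u=1/4·(-6.865846)+1/2·(-6.150218)+1·(-9.153337)≈-13.944908; next y=1/2·4.865846+3/4·(-13.944908)≈-8.025757
n=8: y≈-8.025757, sp=-2, e=sp−y≈6.025757; I≈-0.124461, D=e−e_prev≈12.891604; u=1/4·6.025757+1/2·(-0.124461)+1·12.891604≈14.335813; next y=1/2·(-8.025757)+3/4·14.335813≈6.738981
n=9: y≈6.738981, sp=-2, e=sp−y≈-8.738981; I≈-8.863442, D=e−e_prev≈-14.764738; u=1/4·(-8.738981)+1/2·(-8.863442)+1·(-14.764738)≈-21.381204; next y=1/2·6.738981+3/4·(-21.381204)≈-12.666413
n=10: y≈-12.666413, sp=-2, e=sp−y≈10.666413; I≈1.802971, D=e−e_prev≈19.405394; u=1/4·10.666413+1/2·1.802971+1·19.405394≈22.973482; next y=1/2·(-12.666413)+3/4·22.973482≈10.896905
n=11: y≈10.896905, sp=-2, e=sp−y≈-12.896905; I≈-11.093934, D=e−e_prev≈-23.563318; u=1/4·(-12.896905)+1/2·(-11.093934)+1·(-23.563318)≈-32.334512; next y=1/2·10.896905+3/4·(-32.334512)≈-18.802431
n=12: y≈-18.802431, sp=-2, e=sp−y≈16.802431; I≈5.708497, D=e−e_prev≈29.699336; u=1/4·16.802431+1/2·5.708497+1·29.699336≈36.754193; next y=1/2·(-18.802431)+3/4·36.754193≈18.164429
n=13: y≈18.164429, sp=-2, e=sp−y≈-20.164429; I≈-14.455932, D=e−e_prev≈-36.966860; u=1/4·(-20.164429)+1/2·(-14.455932)+1·(-36.966860)≈-49.235933; next y=1/2·18.164429+3/4·(-49.235933)≈-27.844736

0 5 8.750 0.000
1 5 -5.234 6.563
2 5 13.159 -0.645
3 5 -9.061 9.547
4 -2 6.853 -2.022
5 -2 -8.469 4.129
6 -2 9.346 -4.287
7 -2 -13.945 4.866
8 -2 14.336 -8.026
9 -2 -21.381 6.739
10 -2 22.973 -12.666
11 -2 -32.335 10.897
12 -2 36.754 -18.802
13 -2 -49.236 18.164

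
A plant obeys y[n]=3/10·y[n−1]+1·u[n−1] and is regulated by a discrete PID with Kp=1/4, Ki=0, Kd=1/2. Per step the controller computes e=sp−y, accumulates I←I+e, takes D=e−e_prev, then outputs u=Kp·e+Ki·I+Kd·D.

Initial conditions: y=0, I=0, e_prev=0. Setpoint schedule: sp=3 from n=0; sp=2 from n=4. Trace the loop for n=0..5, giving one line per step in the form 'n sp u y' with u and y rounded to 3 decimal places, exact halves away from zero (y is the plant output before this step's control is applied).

(exact arithmetic carried between steps; '≈' marks a value shown rounded to 6 d.p. or computed from one; I and e_prev carry over from the previous line; the table rounds u and y to 3 d.p., halves away from zero)
n=0: y=0, sp=3, e=sp−y=3; I=3, D=e−e_prev=3; u=1/4·3+0·3+1/2·3=2.25; next y=3/10·0+1·2.25=2.25
n=1: y=2.25, sp=3, e=sp−y=0.75; I=3.75, D=e−e_prev=-2.25; u=1/4·0.75+0·3.75+1/2·(-2.25)=-0.9375; next y=3/10·2.25+1·(-0.9375)=-0.2625
n=2: y=-0.2625, sp=3, e=sp−y=3.2625; I=7.0125, D=e−e_prev=2.5125; u=1/4·3.2625+0·7.0125+1/2·2.5125=2.071875; next y=3/10·(-0.2625)+1·2.071875=1.993125
n=3: y=1.993125, sp=3, e=sp−y=1.006875; I=8.019375, D=e−e_prev=-2.255625; u=1/4·1.006875+0·8.019375+1/2·(-2.255625)≈-0.876094; next y=3/10·1.993125+1·(-0.876094)≈-0.278156
n=4: y≈-0.278156, sp=2, e=sp−y≈2.278156; I≈10.297531, D=e−e_prev≈1.271281; u=1/4·2.278156+0·10.297531+1/2·1.271281≈1.205180; next y=3/10·(-0.278156)+1·1.205180≈1.121733
n=5: y≈1.121733, sp=2, e=sp−y≈0.878267; I≈11.175798, D=e−e_prev≈-1.399889; u=1/4·0.878267+0·11.175798+1/2·(-1.399889)≈-0.480378; next y=3/10·1.121733+1·(-0.480378)≈-0.143858

0 3 2.250 0.000
1 3 -0.938 2.250
2 3 2.072 -0.263
3 3 -0.876 1.993
4 2 1.205 -0.278
5 2 -0.480 1.122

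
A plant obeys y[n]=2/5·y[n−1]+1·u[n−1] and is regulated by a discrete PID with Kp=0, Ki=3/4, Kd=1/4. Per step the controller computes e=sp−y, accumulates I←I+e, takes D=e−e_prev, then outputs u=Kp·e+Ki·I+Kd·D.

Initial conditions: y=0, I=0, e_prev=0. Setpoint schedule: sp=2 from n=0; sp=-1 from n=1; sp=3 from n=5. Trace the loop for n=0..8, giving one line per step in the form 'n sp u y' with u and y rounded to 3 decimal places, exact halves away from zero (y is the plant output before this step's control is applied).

(exact arithmetic carried between steps; '≈' marks a value shown rounded to 6 d.p. or computed from one; I and e_prev carry over from the previous line; the table rounds u and y to 3 d.p., halves away from zero)
n=0: y=0, sp=2, e=sp−y=2; I=2, D=e−e_prev=2; u=0·2+3/4·2+1/4·2=2; next y=2/5·0+1·2=2
n=1: y=2, sp=-1, e=sp−y=-3; I=-1, D=e−e_prev=-5; u=0·(-3)+3/4·(-1)+1/4·(-5)=-2; next y=2/5·2+1·(-2)=-1.2
n=2: y=-1.2, sp=-1, e=sp−y=0.2; I=-0.8, D=e−e_prev=3.2; u=0·0.2+3/4·(-0.8)+1/4·3.2=0.2; next y=2/5·(-1.2)+1·0.2=-0.28
n=3: y=-0.28, sp=-1, e=sp−y=-0.72; I=-1.52, D=e−e_prev=-0.92; u=0·(-0.72)+3/4·(-1.52)+1/4·(-0.92)=-1.37; next y=2/5·(-0.28)+1·(-1.37)=-1.482
n=4: y=-1.482, sp=-1, e=sp−y=0.482; I=-1.038, D=e−e_prev=1.202; u=0·0.482+3/4·(-1.038)+1/4·1.202=-0.478; next y=2/5·(-1.482)+1·(-0.478)=-1.0708
n=5: y=-1.0708, sp=3, e=sp−y=4.0708; I=3.0328, D=e−e_prev=3.5888; u=0·4.0708+3/4·3.0328+1/4·3.5888=3.1718; next y=2/5·(-1.0708)+1·3.1718=2.74348
n=6: y=2.74348, sp=3, e=sp−y=0.25652; I=3.28932, D=e−e_prev=-3.81428; u=0·0.25652+3/4·3.28932+1/4·(-3.81428)=1.51342; next y=2/5·2.74348+1·1.51342=2.610812
n=7: y=2.610812, sp=3, e=sp−y=0.389188; I=3.678508, D=e−e_prev=0.132668; u=0·0.389188+3/4·3.678508+1/4·0.132668=2.792048; next y=2/5·2.610812+1·2.792048≈3.836373
n=8: y≈3.836373, sp=3, e=sp−y≈-0.836373; I≈2.842135, D=e−e_prev≈-1.225561; u=0·(-0.836373)+3/4·2.842135+1/4·(-1.225561)≈1.825211; next y=2/5·3.836373+1·1.825211≈3.359760

0 2 2.000 0.000
1 -1 -2.000 2.000
2 -1 0.200 -1.200
3 -1 -1.370 -0.280
4 -1 -0.478 -1.482
5 3 3.172 -1.071
6 3 1.513 2.743
7 3 2.792 2.611
8 3 1.825 3.836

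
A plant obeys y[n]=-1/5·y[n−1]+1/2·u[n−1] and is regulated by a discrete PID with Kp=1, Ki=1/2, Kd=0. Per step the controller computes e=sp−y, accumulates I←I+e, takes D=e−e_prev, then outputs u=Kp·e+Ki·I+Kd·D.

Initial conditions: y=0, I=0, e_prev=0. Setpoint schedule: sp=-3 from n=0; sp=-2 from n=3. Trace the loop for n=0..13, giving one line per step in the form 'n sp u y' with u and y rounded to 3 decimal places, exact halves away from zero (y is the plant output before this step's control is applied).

0 -3 -4.500 0.000
1 -3 -2.625 -2.250
2 -3 -5.081 -0.863
3 -2 -2.392 -2.368
4 -2 -4.676 -0.722
5 -2 -3.108 -2.194
6 -2 -4.629 -1.115
7 -2 -3.607 -2.091
8 -2 -4.621 -1.385
9 -2 -3.956 -2.033
10 -2 -4.632 -1.571
11 -2 -4.201 -2.002
12 -2 -4.653 -1.700
13 -2 -4.373 -1.986

(exact arithmetic carried between steps; '≈' marks a value shown rounded to 6 d.p. or computed from one; I and e_prev carry over from the previous line; the table rounds u and y to 3 d.p., halves away from zero)
n=0: y=0, sp=-3, e=sp−y=-3; I=-3, D=e−e_prev=-3; u=1·(-3)+1/2·(-3)+0·(-3)=-4.5; next y=-1/5·0+1/2·(-4.5)=-2.25
n=1: y=-2.25, sp=-3, e=sp−y=-0.75; I=-3.75, D=e−e_prev=2.25; u=1·(-0.75)+1/2·(-3.75)+0·2.25=-2.625; next y=-1/5·(-2.25)+1/2·(-2.625)=-0.8625
n=2: y=-0.8625, sp=-3, e=sp−y=-2.1375; I=-5.8875, D=e−e_prev=-1.3875; u=1·(-2.1375)+1/2·(-5.8875)+0·(-1.3875)=-5.08125; next y=-1/5·(-0.8625)+1/2·(-5.08125)=-2.368125
n=3: y=-2.368125, sp=-2, e=sp−y=0.368125; I=-5.519375, D=e−e_prev=2.505625; u=1·0.368125+1/2·(-5.519375)+0·2.505625≈-2.391563; next y=-1/5·(-2.368125)+1/2·(-2.391563)≈-0.722156
n=4: y≈-0.722156, sp=-2, e=sp−y≈-1.277844; I≈-6.797219, D=e−e_prev≈-1.645969; u=1·(-1.277844)+1/2·(-6.797219)+0·(-1.645969)≈-4.676453; next y=-1/5·(-0.722156)+1/2·(-4.676453)≈-2.193795
n=5: y≈-2.193795, sp=-2, e=sp−y≈0.193795; I≈-6.603423, D=e−e_prev≈1.471639; u=1·0.193795+1/2·(-6.603423)+0·1.471639≈-3.107916; next y=-1/5·(-2.193795)+1/2·(-3.107916)≈-1.115199
n=6: y≈-1.115199, sp=-2, e=sp−y≈-0.884801; I≈-7.488224, D=e−e_prev≈-1.078596; u=1·(-0.884801)+1/2·(-7.488224)+0·(-1.078596)≈-4.628913; next y=-1/5·(-1.115199)+1/2·(-4.628913)≈-2.091417
n=7: y≈-2.091417, sp=-2, e=sp−y≈0.091417; I≈-7.396808, D=e−e_prev≈0.976218; u=1·0.091417+1/2·(-7.396808)+0·0.976218≈-3.606987; next y=-1/5·(-2.091417)+1/2·(-3.606987)≈-1.385210
n=8: y≈-1.385210, sp=-2, e=sp−y≈-0.614790; I≈-8.011597, D=e−e_prev≈-0.706206; u=1·(-0.614790)+1/2·(-8.011597)+0·(-0.706206)≈-4.620588; next y=-1/5·(-1.385210)+1/2·(-4.620588)≈-2.033252
n=9: y≈-2.033252, sp=-2, e=sp−y≈0.033252; I≈-7.978345, D=e−e_prev≈0.648042; u=1·0.033252+1/2·(-7.978345)+0·0.648042≈-3.955920; next y=-1/5·(-2.033252)+1/2·(-3.955920)≈-1.571310
n=10: y≈-1.571310, sp=-2, e=sp−y≈-0.428690; I≈-8.407035, D=e−e_prev≈-0.461942; u=1·(-0.428690)+1/2·(-8.407035)+0·(-0.461942)≈-4.632208; next y=-1/5·(-1.571310)+1/2·(-4.632208)≈-2.001842
n=11: y≈-2.001842, sp=-2, e=sp−y≈0.001842; I≈-8.405193, D=e−e_prev≈0.430532; u=1·0.001842+1/2·(-8.405193)+0·0.430532≈-4.200755; next y=-1/5·(-2.001842)+1/2·(-4.200755)≈-1.700009
n=12: y≈-1.700009, sp=-2, e=sp−y≈-0.299991; I≈-8.705184, D=e−e_prev≈-0.301833; u=1·(-0.299991)+1/2·(-8.705184)+0·(-0.301833)≈-4.652583; next y=-1/5·(-1.700009)+1/2·(-4.652583)≈-1.986290
n=13: y≈-1.986290, sp=-2, e=sp−y≈-0.013710; I≈-8.718895, D=e−e_prev≈0.286281; u=1·(-0.013710)+1/2·(-8.718895)+0·0.286281≈-4.373157; next y=-1/5·(-1.986290)+1/2·(-4.373157)≈-1.789321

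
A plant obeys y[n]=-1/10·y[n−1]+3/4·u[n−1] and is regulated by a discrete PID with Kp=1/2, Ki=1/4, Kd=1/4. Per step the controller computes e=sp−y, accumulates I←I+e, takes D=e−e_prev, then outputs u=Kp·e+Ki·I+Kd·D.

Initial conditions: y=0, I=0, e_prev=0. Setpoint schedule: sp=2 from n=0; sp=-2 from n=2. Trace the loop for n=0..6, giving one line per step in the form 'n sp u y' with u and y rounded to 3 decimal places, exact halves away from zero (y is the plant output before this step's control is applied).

0 2 2.000 0.000
1 2 0.500 1.500
2 -2 -1.725 0.225
3 -2 -0.059 -1.316
4 -2 -2.019 0.088
5 -2 -0.579 -1.523
6 -2 -2.342 -0.282

(exact arithmetic carried between steps; '≈' marks a value shown rounded to 6 d.p. or computed from one; I and e_prev carry over from the previous line; the table rounds u and y to 3 d.p., halves away from zero)
n=0: y=0, sp=2, e=sp−y=2; I=2, D=e−e_prev=2; u=1/2·2+1/4·2+1/4·2=2; next y=-1/10·0+3/4·2=1.5
n=1: y=1.5, sp=2, e=sp−y=0.5; I=2.5, D=e−e_prev=-1.5; u=1/2·0.5+1/4·2.5+1/4·(-1.5)=0.5; next y=-1/10·1.5+3/4·0.5=0.225
n=2: y=0.225, sp=-2, e=sp−y=-2.225; I=0.275, D=e−e_prev=-2.725; u=1/2·(-2.225)+1/4·0.275+1/4·(-2.725)=-1.725; next y=-1/10·0.225+3/4·(-1.725)=-1.31625
n=3: y=-1.31625, sp=-2, e=sp−y=-0.68375; I=-0.40875, D=e−e_prev=1.54125; u=1/2·(-0.68375)+1/4·(-0.40875)+1/4·1.54125=-0.05875; next y=-1/10·(-1.31625)+3/4·(-0.05875)≈0.087563
n=4: y≈0.087563, sp=-2, e=sp−y≈-2.087563; I≈-2.496313, D=e−e_prev≈-1.403813; u=1/2·(-2.087563)+1/4·(-2.496313)+1/4·(-1.403813)≈-2.018813; next y=-1/10·0.087563+3/4·(-2.018813)≈-1.522866
n=5: y≈-1.522866, sp=-2, e=sp−y≈-0.477134; I≈-2.973447, D=e−e_prev≈1.610428; u=1/2·(-0.477134)+1/4·(-2.973447)+1/4·1.610428≈-0.579322; next y=-1/10·(-1.522866)+3/4·(-0.579322)≈-0.282205
n=6: y≈-0.282205, sp=-2, e=sp−y≈-1.717795; I≈-4.691242, D=e−e_prev≈-1.240661; u=1/2·(-1.717795)+1/4·(-4.691242)+1/4·(-1.240661)≈-2.341873; next y=-1/10·(-0.282205)+3/4·(-2.341873)≈-1.728184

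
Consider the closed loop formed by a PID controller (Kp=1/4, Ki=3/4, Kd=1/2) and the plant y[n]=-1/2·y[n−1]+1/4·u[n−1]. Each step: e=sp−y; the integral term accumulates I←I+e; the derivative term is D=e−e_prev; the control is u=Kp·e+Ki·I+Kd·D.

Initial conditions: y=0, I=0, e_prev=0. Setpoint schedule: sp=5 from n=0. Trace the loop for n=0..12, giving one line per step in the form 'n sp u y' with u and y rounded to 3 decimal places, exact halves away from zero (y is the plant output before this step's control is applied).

0 5 7.500 0.000
1 5 5.938 1.875
2 5 11.211 0.547
3 5 10.913 2.529
4 5 15.356 1.464
5 5 15.010 3.107
6 5 18.614 2.199
7 5 18.228 3.554
8 5 21.151 2.780
9 5 20.752 3.898
10 5 23.126 3.239
11 5 22.733 4.162
12 5 24.662 3.602

(exact arithmetic carried between steps; '≈' marks a value shown rounded to 6 d.p. or computed from one; I and e_prev carry over from the previous line; the table rounds u and y to 3 d.p., halves away from zero)
n=0: y=0, sp=5, e=sp−y=5; I=5, D=e−e_prev=5; u=1/4·5+3/4·5+1/2·5=7.5; next y=-1/2·0+1/4·7.5=1.875
n=1: y=1.875, sp=5, e=sp−y=3.125; I=8.125, D=e−e_prev=-1.875; u=1/4·3.125+3/4·8.125+1/2·(-1.875)=5.9375; next y=-1/2·1.875+1/4·5.9375=0.546875
n=2: y=0.546875, sp=5, e=sp−y=4.453125; I=12.578125, D=e−e_prev=1.328125; u=1/4·4.453125+3/4·12.578125+1/2·1.328125≈11.210938; next y=-1/2·0.546875+1/4·11.210938≈2.529297
n=3: y≈2.529297, sp=5, e=sp−y≈2.470703; I≈15.048828, D=e−e_prev≈-1.982422; u=1/4·2.470703+3/4·15.048828+1/2·(-1.982422)≈10.913086; next y=-1/2·2.529297+1/4·10.913086≈1.463623
n=4: y≈1.463623, sp=5, e=sp−y≈3.536377; I≈18.585205, D=e−e_prev≈1.065674; u=1/4·3.536377+3/4·18.585205+1/2·1.065674≈15.355835; next y=-1/2·1.463623+1/4·15.355835≈3.107147
n=5: y≈3.107147, sp=5, e=sp−y≈1.892853; I≈20.478058, D=e−e_prev≈-1.643524; u=1/4·1.892853+3/4·20.478058+1/2·(-1.643524)≈15.009995; next y=-1/2·3.107147+1/4·15.009995≈2.198925
n=6: y≈2.198925, sp=5, e=sp−y≈2.801075; I≈23.279133, D=e−e_prev≈0.908222; u=1/4·2.801075+3/4·23.279133+1/2·0.908222≈18.613729; next y=-1/2·2.198925+1/4·18.613729≈3.553970
n=7: y≈3.553970, sp=5, e=sp−y≈1.446030; I≈24.725163, D=e−e_prev≈-1.355045; u=1/4·1.446030+3/4·24.725163+1/2·(-1.355045)≈18.227857; next y=-1/2·3.553970+1/4·18.227857≈2.779979
n=8: y≈2.779979, sp=5, e=sp−y≈2.220021; I≈26.945184, D=e−e_prev≈0.773990; u=1/4·2.220021+3/4·26.945184+1/2·0.773990≈21.150888; next y=-1/2·2.779979+1/4·21.150888≈3.897732
n=9: y≈3.897732, sp=5, e=sp−y≈1.102268; I≈28.047451, D=e−e_prev≈-1.117753; u=1/4·1.102268+3/4·28.047451+1/2·(-1.117753)≈20.752279; next y=-1/2·3.897732+1/4·20.752279≈3.239204
n=10: y≈3.239204, sp=5, e=sp−y≈1.760796; I≈29.808248, D=e−e_prev≈0.658529; u=1/4·1.760796+3/4·29.808248+1/2·0.658529≈23.125649; next y=-1/2·3.239204+1/4·23.125649≈4.161811
n=11: y≈4.161811, sp=5, e=sp−y≈0.838189; I≈30.646437, D=e−e_prev≈-0.922607; u=1/4·0.838189+3/4·30.646437+1/2·(-0.922607)≈22.733072; next y=-1/2·4.161811+1/4·22.733072≈3.602363
n=12: y≈3.602363, sp=5, e=sp−y≈1.397637; I≈32.044074, D=e−e_prev≈0.559448; u=1/4·1.397637+3/4·32.044074+1/2·0.559448≈24.662189; next y=-1/2·3.602363+1/4·24.662189≈4.364366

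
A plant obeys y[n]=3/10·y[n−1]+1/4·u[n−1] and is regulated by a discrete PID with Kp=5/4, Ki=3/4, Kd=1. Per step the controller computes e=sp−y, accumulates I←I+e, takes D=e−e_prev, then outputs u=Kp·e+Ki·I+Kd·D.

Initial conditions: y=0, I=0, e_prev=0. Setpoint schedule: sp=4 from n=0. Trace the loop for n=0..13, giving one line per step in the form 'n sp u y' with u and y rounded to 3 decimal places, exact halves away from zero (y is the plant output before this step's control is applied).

(exact arithmetic carried between steps; '≈' marks a value shown rounded to 6 d.p. or computed from one; I and e_prev carry over from the previous line; the table rounds u and y to 3 d.p., halves away from zero)
n=0: y=0, sp=4, e=sp−y=4; I=4, D=e−e_prev=4; u=5/4·4+3/4·4+1·4=12; next y=3/10·0+1/4·12=3
n=1: y=3, sp=4, e=sp−y=1; I=5, D=e−e_prev=-3; u=5/4·1+3/4·5+1·(-3)=2; next y=3/10·3+1/4·2=1.4
n=2: y=1.4, sp=4, e=sp−y=2.6; I=7.6, D=e−e_prev=1.6; u=5/4·2.6+3/4·7.6+1·1.6=10.55; next y=3/10·1.4+1/4·10.55=3.0575
n=3: y=3.0575, sp=4, e=sp−y=0.9425; I=8.5425, D=e−e_prev=-1.6575; u=5/4·0.9425+3/4·8.5425+1·(-1.6575)=5.9275; next y=3/10·3.0575+1/4·5.9275=2.399125
n=4: y=2.399125, sp=4, e=sp−y=1.600875; I=10.143375, D=e−e_prev=0.658375; u=5/4·1.600875+3/4·10.143375+1·0.658375=10.267; next y=3/10·2.399125+1/4·10.267≈3.286488
n=5: y≈3.286488, sp=4, e=sp−y≈0.713513; I≈10.856888, D=e−e_prev≈-0.887363; u=5/4·0.713513+3/4·10.856888+1·(-0.887363)≈8.147194; next y=3/10·3.286488+1/4·8.147194≈3.022745
n=6: y≈3.022745, sp=4, e=sp−y≈0.977255; I≈11.834143, D=e−e_prev≈0.263743; u=5/4·0.977255+3/4·11.834143+1·0.263743≈10.360919; next y=3/10·3.022745+1/4·10.360919≈3.497053
n=7: y≈3.497053, sp=4, e=sp−y≈0.502947; I≈12.337090, D=e−e_prev≈-0.474308; u=5/4·0.502947+3/4·12.337090+1·(-0.474308)≈9.407192; next y=3/10·3.497053+1/4·9.407192≈3.400914
n=8: y≈3.400914, sp=4, e=sp−y≈0.599086; I≈12.936176, D=e−e_prev≈0.096139; u=5/4·0.599086+3/4·12.936176+1·0.096139≈10.547128; next y=3/10·3.400914+1/4·10.547128≈3.657056
n=9: y≈3.657056, sp=4, e=sp−y≈0.342944; I≈13.279119, D=e−e_prev≈-0.256142; u=5/4·0.342944+3/4·13.279119+1·(-0.256142)≈10.131877; next y=3/10·3.657056+1/4·10.131877≈3.630086
n=10: y≈3.630086, sp=4, e=sp−y≈0.369914; I≈13.649033, D=e−e_prev≈0.026970; u=5/4·0.369914+3/4·13.649033+1·0.026970≈10.726137; next y=3/10·3.630086+1/4·10.726137≈3.770560
n=11: y≈3.770560, sp=4, e=sp−y≈0.229440; I≈13.878473, D=e−e_prev≈-0.140474; u=5/4·0.229440+3/4·13.878473+1·(-0.140474)≈10.555180; next y=3/10·3.770560+1/4·10.555180≈3.769963
n=12: y≈3.769963, sp=4, e=sp−y≈0.230037; I≈14.108510, D=e−e_prev≈0.000597; u=5/4·0.230037+3/4·14.108510+1·0.000597≈10.869525; next y=3/10·3.769963+1/4·10.869525≈3.848370
n=13: y≈3.848370, sp=4, e=sp−y≈0.151630; I≈14.260140, D=e−e_prev≈-0.078407; u=5/4·0.151630+3/4·14.260140+1·(-0.078407)≈10.806235; next y=3/10·3.848370+1/4·10.806235≈3.856070

0 4 12.000 0.000
1 4 2.000 3.000
2 4 10.550 1.400
3 4 5.928 3.058
4 4 10.267 2.399
5 4 8.147 3.286
6 4 10.361 3.023
7 4 9.407 3.497
8 4 10.547 3.401
9 4 10.132 3.657
10 4 10.726 3.630
11 4 10.555 3.771
12 4 10.870 3.770
13 4 10.806 3.848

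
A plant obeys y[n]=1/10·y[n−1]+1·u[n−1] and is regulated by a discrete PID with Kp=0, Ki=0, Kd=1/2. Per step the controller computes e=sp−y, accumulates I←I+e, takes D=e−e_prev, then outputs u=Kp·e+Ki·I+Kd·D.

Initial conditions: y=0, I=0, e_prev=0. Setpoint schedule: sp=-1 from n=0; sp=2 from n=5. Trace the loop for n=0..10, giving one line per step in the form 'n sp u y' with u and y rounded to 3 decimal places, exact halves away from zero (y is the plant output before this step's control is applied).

(exact arithmetic carried between steps; '≈' marks a value shown rounded to 6 d.p. or computed from one; I and e_prev carry over from the previous line; the table rounds u and y to 3 d.p., halves away from zero)
n=0: y=0, sp=-1, e=sp−y=-1; I=-1, D=e−e_prev=-1; u=0·(-1)+0·(-1)+1/2·(-1)=-0.5; next y=1/10·0+1·(-0.5)=-0.5
n=1: y=-0.5, sp=-1, e=sp−y=-0.5; I=-1.5, D=e−e_prev=0.5; u=0·(-0.5)+0·(-1.5)+1/2·0.5=0.25; next y=1/10·(-0.5)+1·0.25=0.2
n=2: y=0.2, sp=-1, e=sp−y=-1.2; I=-2.7, D=e−e_prev=-0.7; u=0·(-1.2)+0·(-2.7)+1/2·(-0.7)=-0.35; next y=1/10·0.2+1·(-0.35)=-0.33
n=3: y=-0.33, sp=-1, e=sp−y=-0.67; I=-3.37, D=e−e_prev=0.53; u=0·(-0.67)+0·(-3.37)+1/2·0.53=0.265; next y=1/10·(-0.33)+1·0.265=0.232
n=4: y=0.232, sp=-1, e=sp−y=-1.232; I=-4.602, D=e−e_prev=-0.562; u=0·(-1.232)+0·(-4.602)+1/2·(-0.562)=-0.281; next y=1/10·0.232+1·(-0.281)=-0.2578
n=5: y=-0.2578, sp=2, e=sp−y=2.2578; I=-2.3442, D=e−e_prev=3.4898; u=0·2.2578+0·(-2.3442)+1/2·3.4898=1.7449; next y=1/10·(-0.2578)+1·1.7449=1.71912
n=6: y=1.71912, sp=2, e=sp−y=0.28088; I=-2.06332, D=e−e_prev=-1.97692; u=0·0.28088+0·(-2.06332)+1/2·(-1.97692)=-0.98846; next y=1/10·1.71912+1·(-0.98846)=-0.816548
n=7: y=-0.816548, sp=2, e=sp−y=2.816548; I=0.753228, D=e−e_prev=2.535668; u=0·2.816548+0·0.753228+1/2·2.535668=1.267834; next y=1/10·(-0.816548)+1·1.267834≈1.186179
n=8: y≈1.186179, sp=2, e=sp−y≈0.813821; I≈1.567049, D=e−e_prev≈-2.002727; u=0·0.813821+0·1.567049+1/2·(-2.002727)≈-1.001364; next y=1/10·1.186179+1·(-1.001364)≈-0.882746
n=9: y≈-0.882746, sp=2, e=sp−y≈2.882746; I≈4.449794, D=e−e_prev≈2.068925; u=0·2.882746+0·4.449794+1/2·2.068925≈1.034462; next y=1/10·(-0.882746)+1·1.034462≈0.946188
n=10: y≈0.946188, sp=2, e=sp−y≈1.053812; I≈5.503607, D=e−e_prev≈-1.828934; u=0·1.053812+0·5.503607+1/2·(-1.828934)≈-0.914467; next y=1/10·0.946188+1·(-0.914467)≈-0.819848

0 -1 -0.500 0.000
1 -1 0.250 -0.500
2 -1 -0.350 0.200
3 -1 0.265 -0.330
4 -1 -0.281 0.232
5 2 1.745 -0.258
6 2 -0.988 1.719
7 2 1.268 -0.817
8 2 -1.001 1.186
9 2 1.034 -0.883
10 2 -0.914 0.946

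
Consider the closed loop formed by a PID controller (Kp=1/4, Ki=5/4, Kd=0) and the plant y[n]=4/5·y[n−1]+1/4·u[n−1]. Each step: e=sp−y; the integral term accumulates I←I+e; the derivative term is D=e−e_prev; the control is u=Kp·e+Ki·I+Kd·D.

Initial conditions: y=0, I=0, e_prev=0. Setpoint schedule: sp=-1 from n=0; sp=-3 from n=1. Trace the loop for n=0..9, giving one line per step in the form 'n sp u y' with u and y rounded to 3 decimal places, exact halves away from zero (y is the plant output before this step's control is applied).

(exact arithmetic carried between steps; '≈' marks a value shown rounded to 6 d.p. or computed from one; I and e_prev carry over from the previous line; the table rounds u and y to 3 d.p., halves away from zero)
n=0: y=0, sp=-1, e=sp−y=-1; I=-1, D=e−e_prev=-1; u=1/4·(-1)+5/4·(-1)+0·(-1)=-1.5; next y=4/5·0+1/4·(-1.5)=-0.375
n=1: y=-0.375, sp=-3, e=sp−y=-2.625; I=-3.625, D=e−e_prev=-1.625; u=1/4·(-2.625)+5/4·(-3.625)+0·(-1.625)=-5.1875; next y=4/5·(-0.375)+1/4·(-5.1875)=-1.596875
n=2: y=-1.596875, sp=-3, e=sp−y=-1.403125; I=-5.028125, D=e−e_prev=1.221875; u=1/4·(-1.403125)+5/4·(-5.028125)+0·1.221875≈-6.635938; next y=4/5·(-1.596875)+1/4·(-6.635938)≈-2.936484
n=3: y≈-2.936484, sp=-3, e=sp−y≈-0.063516; I≈-5.091641, D=e−e_prev≈1.339609; u=1/4·(-0.063516)+5/4·(-5.091641)+0·1.339609≈-6.380430; next y=4/5·(-2.936484)+1/4·(-6.380430)≈-3.944295
n=4: y≈-3.944295, sp=-3, e=sp−y≈0.944295; I≈-4.147346, D=e−e_prev≈1.007811; u=1/4·0.944295+5/4·(-4.147346)+0·1.007811≈-4.948108; next y=4/5·(-3.944295)+1/4·(-4.948108)≈-4.392463
n=5: y≈-4.392463, sp=-3, e=sp−y≈1.392463; I≈-2.754883, D=e−e_prev≈0.448168; u=1/4·1.392463+5/4·(-2.754883)+0·0.448168≈-3.095488; next y=4/5·(-4.392463)+1/4·(-3.095488)≈-4.287842
n=6: y≈-4.287842, sp=-3, e=sp−y≈1.287842; I≈-1.467040, D=e−e_prev≈-0.104621; u=1/4·1.287842+5/4·(-1.467040)+0·(-0.104621)≈-1.511840; next y=4/5·(-4.287842)+1/4·(-1.511840)≈-3.808234
n=7: y≈-3.808234, sp=-3, e=sp−y≈0.808234; I≈-0.658807, D=e−e_prev≈-0.479609; u=1/4·0.808234+5/4·(-0.658807)+0·(-0.479609)≈-0.621450; next y=4/5·(-3.808234)+1/4·(-0.621450)≈-3.201949
n=8: y≈-3.201949, sp=-3, e=sp−y≈0.201949; I≈-0.456857, D=e−e_prev≈-0.606284; u=1/4·0.201949+5/4·(-0.456857)+0·(-0.606284)≈-0.520584; next y=4/5·(-3.201949)+1/4·(-0.520584)≈-2.691706
n=9: y≈-2.691706, sp=-3, e=sp−y≈-0.308294; I≈-0.765151, D=e−e_prev≈-0.510244; u=1/4·(-0.308294)+5/4·(-0.765151)+0·(-0.510244)≈-1.033513; next y=4/5·(-2.691706)+1/4·(-1.033513)≈-2.411743

0 -1 -1.500 0.000
1 -3 -5.188 -0.375
2 -3 -6.636 -1.597
3 -3 -6.380 -2.936
4 -3 -4.948 -3.944
5 -3 -3.095 -4.392
6 -3 -1.512 -4.288
7 -3 -0.621 -3.808
8 -3 -0.521 -3.202
9 -3 -1.034 -2.692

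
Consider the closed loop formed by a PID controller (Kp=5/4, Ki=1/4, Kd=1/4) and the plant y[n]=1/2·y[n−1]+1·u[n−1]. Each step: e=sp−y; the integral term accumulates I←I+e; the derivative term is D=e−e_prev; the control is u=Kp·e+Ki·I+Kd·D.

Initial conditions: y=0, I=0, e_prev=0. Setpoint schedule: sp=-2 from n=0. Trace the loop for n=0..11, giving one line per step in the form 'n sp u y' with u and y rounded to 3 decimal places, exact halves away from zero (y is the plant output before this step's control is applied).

0 -2 -3.500 0.000
1 -2 2.625 -3.500
2 -2 -5.531 0.875
3 -2 5.289 -5.094
4 -2 -9.143 2.742
5 -2 10.030 -7.771
6 -2 -15.508 6.144
7 -2 18.450 -12.436
8 -2 -26.755 12.232
9 -2 33.378 -20.639
10 -2 -46.651 23.059
11 -2 59.824 -35.121

(exact arithmetic carried between steps; '≈' marks a value shown rounded to 6 d.p. or computed from one; I and e_prev carry over from the previous line; the table rounds u and y to 3 d.p., halves away from zero)
n=0: y=0, sp=-2, e=sp−y=-2; I=-2, D=e−e_prev=-2; u=5/4·(-2)+1/4·(-2)+1/4·(-2)=-3.5; next y=1/2·0+1·(-3.5)=-3.5
n=1: y=-3.5, sp=-2, e=sp−y=1.5; I=-0.5, D=e−e_prev=3.5; u=5/4·1.5+1/4·(-0.5)+1/4·3.5=2.625; next y=1/2·(-3.5)+1·2.625=0.875
n=2: y=0.875, sp=-2, e=sp−y=-2.875; I=-3.375, D=e−e_prev=-4.375; u=5/4·(-2.875)+1/4·(-3.375)+1/4·(-4.375)=-5.53125; next y=1/2·0.875+1·(-5.53125)=-5.09375
n=3: y=-5.09375, sp=-2, e=sp−y=3.09375; I=-0.28125, D=e−e_prev=5.96875; u=5/4·3.09375+1/4·(-0.28125)+1/4·5.96875≈5.289063; next y=1/2·(-5.09375)+1·5.289063≈2.742188
n=4: y≈2.742188, sp=-2, e=sp−y≈-4.742188; I≈-5.023438, D=e−e_prev≈-7.835938; u=5/4·(-4.742188)+1/4·(-5.023438)+1/4·(-7.835938)≈-9.142578; next y=1/2·2.742188+1·(-9.142578)≈-7.771484
n=5: y≈-7.771484, sp=-2, e=sp−y≈5.771484; I≈0.748047, D=e−e_prev≈10.513672; u=5/4·5.771484+1/4·0.748047+1/4·10.513672≈10.029785; next y=1/2·(-7.771484)+1·10.029785≈6.144043
n=6: y≈6.144043, sp=-2, e=sp−y≈-8.144043; I≈-7.395996, D=e−e_prev≈-13.915527; u=5/4·(-8.144043)+1/4·(-7.395996)+1/4·(-13.915527)≈-15.507935; next y=1/2·6.144043+1·(-15.507935)≈-12.435913
n=7: y≈-12.435913, sp=-2, e=sp−y≈10.435913; I≈3.039917, D=e−e_prev≈18.579956; u=5/4·10.435913+1/4·3.039917+1/4·18.579956≈18.449860; next y=1/2·(-12.435913)+1·18.449860≈12.231903
n=8: y≈12.231903, sp=-2, e=sp−y≈-14.231903; I≈-11.191986, D=e−e_prev≈-24.667816; u=5/4·(-14.231903)+1/4·(-11.191986)+1/4·(-24.667816)≈-26.754829; next y=1/2·12.231903+1·(-26.754829)≈-20.638878
n=9: y≈-20.638878, sp=-2, e=sp−y≈18.638878; I≈7.446892, D=e−e_prev≈32.870781; u=5/4·18.638878+1/4·7.446892+1/4·32.870781≈33.378016; next y=1/2·(-20.638878)+1·33.378016≈23.058577
n=10: y≈23.058577, sp=-2, e=sp−y≈-25.058577; I≈-17.611685, D=e−e_prev≈-43.697454; u=5/4·(-25.058577)+1/4·(-17.611685)+1/4·(-43.697454)≈-46.650506; next y=1/2·23.058577+1·(-46.650506)≈-35.121217
n=11: y≈-35.121217, sp=-2, e=sp−y≈33.121217; I≈15.509532, D=e−e_prev≈58.179794; u=5/4·33.121217+1/4·15.509532+1/4·58.179794≈59.823853; next y=1/2·(-35.121217)+1·59.823853≈42.263245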